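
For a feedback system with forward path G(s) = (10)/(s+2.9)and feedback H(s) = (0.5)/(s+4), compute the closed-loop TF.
Closed-loop T = G/(1+GH).
Numerator: G_num * H_den = 10*s + 40.
Denominator: G_den * H_den + G_num * H_num = (s^2 + 6.9*s + 11.6) + (5) = s^2 + 6.9*s + 16.6.
T(s) = (10*s + 40)/(s^2 + 6.9*s + 16.6)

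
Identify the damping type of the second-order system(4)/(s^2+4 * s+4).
Standard form: ωn²/(s²+2ζωn·s+ωn²) gives ωn=2, ζ=1.
Critically damped (ζ = 1)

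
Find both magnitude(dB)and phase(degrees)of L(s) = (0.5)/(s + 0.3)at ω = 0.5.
Substitute s = j*0.5: L(j0.5) = 0.441176 - 0.735294j.
|L| = 20*log₁₀(sqrt(Re²+Im²)) = -1.34 dB.
∠L = atan2(Im, Re) = -59.04°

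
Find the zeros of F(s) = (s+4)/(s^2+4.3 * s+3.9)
Set numerator = 0: s + 4 = 0 → Zeros: -4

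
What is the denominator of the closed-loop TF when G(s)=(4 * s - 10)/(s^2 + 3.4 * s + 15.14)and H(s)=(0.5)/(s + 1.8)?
Characteristic poly = G_den * H_den + G_num * H_num = (s^3 + 5.2*s^2 + 21.26*s + 27.252) + (2*s - 5) = s^3 + 5.2*s^2 + 23.26*s + 22.252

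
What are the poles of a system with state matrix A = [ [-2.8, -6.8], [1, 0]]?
Eigenvalues solve det(λI - A) = 0.
Characteristic polynomial: λ^2 + 2.8*λ + 6.8 = 0.
Roots: -1.4 + 2.2j, -1.4 - 2.2j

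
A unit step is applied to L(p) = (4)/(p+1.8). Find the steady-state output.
FVT: lim_{t→∞} y(t) = lim_{p→0} p*Y(p) where Y(p) = L(p)/p.
= lim_{p→0} L(p) = L(0) = num(0)/den(0) = 4/1.8 = 2.222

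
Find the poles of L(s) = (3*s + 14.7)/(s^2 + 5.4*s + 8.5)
Set denominator = 0: s^2 + 5.4*s + 8.5 = 0 → Poles: -2.7 + 1.1j, -2.7 - 1.1j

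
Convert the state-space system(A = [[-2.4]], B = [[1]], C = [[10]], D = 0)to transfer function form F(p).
F(p) = C(pI - A)⁻¹B + D.
Characteristic polynomial det(pI - A) = p + 2.4.
Numerator from C·adj(pI-A)·B + D·det(pI-A) = 10.
F(p) = (10)/(p + 2.4)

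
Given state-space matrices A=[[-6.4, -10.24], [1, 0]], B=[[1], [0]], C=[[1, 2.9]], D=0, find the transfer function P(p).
P(p) = C(pI - A)⁻¹B + D.
Characteristic polynomial det(pI - A) = p^2 + 6.4*p + 10.24.
Numerator from C·adj(pI-A)·B + D·det(pI-A) = p + 2.9.
P(p) = (p + 2.9)/(p^2 + 6.4*p + 10.24)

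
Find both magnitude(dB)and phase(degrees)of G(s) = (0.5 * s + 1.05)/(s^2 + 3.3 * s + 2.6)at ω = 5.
Substitute s = j*5: G(j5) = 0.0229067 - 0.0947339j.
|G| = 20*log₁₀(sqrt(Re²+Im²)) = -20.22 dB.
∠G = atan2(Im, Re) = -76.41°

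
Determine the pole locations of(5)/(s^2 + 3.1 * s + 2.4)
Set denominator = 0: s^2 + 3.1*s + 2.4 = (s + 1.6)(s + 1.5) = 0 → Poles: -1.5, -1.6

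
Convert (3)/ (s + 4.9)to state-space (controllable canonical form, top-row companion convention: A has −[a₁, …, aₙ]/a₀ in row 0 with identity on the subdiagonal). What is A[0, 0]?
Reachable canonical form for den = s + 4.9: top row of A = -[a₁,a₂,...,aₙ]/a₀, ones on the subdiagonal, zeros elsewhere.
A = [[-4.9]].
A[0,0] = -4.9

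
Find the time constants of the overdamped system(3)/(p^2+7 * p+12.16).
Overdamped: real poles at -3.2, -3.8. τ = -1/pole → τ₁ = 0.3125, τ₂ = 0.2632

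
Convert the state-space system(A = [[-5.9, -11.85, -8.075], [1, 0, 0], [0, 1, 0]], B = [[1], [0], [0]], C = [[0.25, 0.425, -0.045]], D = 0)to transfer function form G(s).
G(s) = C(sI - A)⁻¹B + D.
Characteristic polynomial det(sI - A) = s^3 + 5.9*s^2 + 11.85*s + 8.075.
Numerator from C·adj(sI-A)·B + D·det(sI-A) = 0.25*s^2 + 0.425*s - 0.045.
G(s) = (0.25*s^2 + 0.425*s - 0.045)/(s^3 + 5.9*s^2 + 11.85*s + 8.075)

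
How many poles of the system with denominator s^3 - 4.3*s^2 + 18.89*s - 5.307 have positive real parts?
s^3 - 4.3*s^2 + 18.89*s - 5.307 = (s - 0.3)(s^2 - 4*s + 17.69). Poles: 0.3, 2 + 3.7j, 2 - 3.7j. RHP poles (Re>0): 3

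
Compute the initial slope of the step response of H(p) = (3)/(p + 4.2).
IVT: y'(0⁺) = lim_{p→∞} p²·Y(p) = lim_{p→∞} p·H(p).
deg(num) = 0, deg(den) = 1, relative degree = 1, so p·H(p) → (leading num)/(leading den) = 3/1 = 3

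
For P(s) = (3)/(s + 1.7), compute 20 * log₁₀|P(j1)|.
Substitute s = j*1: P(j1) = 1.31105 - 0.771208j.
|P(j1)| = sqrt(Re² + Im²) = 1.521.
20*log₁₀(1.521) = 3.64 dB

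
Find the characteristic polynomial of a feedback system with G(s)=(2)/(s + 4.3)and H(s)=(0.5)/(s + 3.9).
Characteristic poly = G_den * H_den + G_num * H_num = (s^2 + 8.2*s + 16.77) + (1) = s^2 + 8.2*s + 17.77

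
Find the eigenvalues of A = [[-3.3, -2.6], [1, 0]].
Eigenvalues solve det(λI - A) = 0.
Characteristic polynomial: λ^2 + 3.3*λ + 2.6 = 0.
Factor: (λ + 1.3)(λ + 2) = 0.
Roots: -1.3, -2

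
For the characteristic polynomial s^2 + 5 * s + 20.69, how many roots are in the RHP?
Poles: -2.5 + 3.8j, -2.5 - 3.8j. RHP poles (Re>0): 0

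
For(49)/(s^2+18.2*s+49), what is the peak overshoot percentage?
Standard form: ωn²/(s²+2ζωn·s+ωn²) → ωn = 7, ζ = 1.3.
ζ ≥ 1, so the response is non-oscillatory: peak overshoot = 0%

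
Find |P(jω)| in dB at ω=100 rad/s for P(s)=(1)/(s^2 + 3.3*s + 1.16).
Substitute s = j*100: P(j100) = -9.99028e-05 - 3.29717e-06j.
|P(j100)| = sqrt(Re² + Im²) = 9.996e-05.
20*log₁₀(9.996e-05) = -80.00 dB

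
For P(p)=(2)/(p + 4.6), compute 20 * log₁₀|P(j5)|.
Substitute p = j*5: P(j5) = 0.199307 - 0.216638j.
|P(j5)| = sqrt(Re² + Im²) = 0.2944.
20*log₁₀(0.2944) = -10.62 dB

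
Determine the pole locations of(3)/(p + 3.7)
Set denominator = 0: p + 3.7 = 0 → Poles: -3.7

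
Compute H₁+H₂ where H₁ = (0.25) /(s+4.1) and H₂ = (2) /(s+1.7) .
Parallel: H = H₁ + H₂ = (n₁·d₂ + n₂·d₁)/(d₁·d₂).
n₁·d₂ = 0.25*s + 0.425. n₂·d₁ = 2*s + 8.2. Sum = 2.25*s + 8.625. d₁·d₂ = s^2 + 5.8*s + 6.97.
H(s) = (2.25*s + 8.625)/(s^2 + 5.8*s + 6.97)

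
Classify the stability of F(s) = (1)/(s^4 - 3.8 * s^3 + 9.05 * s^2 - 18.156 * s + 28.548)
Denominator: s^4 - 3.8*s^3 + 9.05*s^2 - 18.156*s + 28.548 = (s^2 - 4.2*s + 5.85)(s^2 + 0.4*s + 4.88). Poles: -0.2 + 2.2j, -0.2 - 2.2j, 2.1 + 1.2j, 2.1 - 1.2j. Unstable (2 pole(s) in RHP)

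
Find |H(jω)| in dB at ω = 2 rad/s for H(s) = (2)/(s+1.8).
Substitute s = j*2: H(j2) = 0.497238 - 0.552486j.
|H(j2)| = sqrt(Re² + Im²) = 0.7433.
20*log₁₀(0.7433) = -2.58 dB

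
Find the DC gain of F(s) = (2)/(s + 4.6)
DC gain = F(0) = num(0)/den(0) = 2/4.6 = 0.4348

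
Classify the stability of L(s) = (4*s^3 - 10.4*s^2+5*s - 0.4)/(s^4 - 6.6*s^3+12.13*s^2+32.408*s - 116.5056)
Denominator: s^4 - 6.6*s^3 + 12.13*s^2 + 32.408*s - 116.5056 = (s - 3.2)(s + 2.4)(s^2 - 5.8*s + 15.17). Poles: -2.4, 2.9 + 2.6j, 2.9 - 2.6j, 3.2. Unstable (3 pole(s) in RHP)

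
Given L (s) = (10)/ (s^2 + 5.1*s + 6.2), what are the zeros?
Numerator is a nonzero constant (10) → Zeros: none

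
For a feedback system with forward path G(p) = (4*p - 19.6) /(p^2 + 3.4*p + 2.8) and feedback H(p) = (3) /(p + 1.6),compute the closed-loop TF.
Closed-loop T = G/(1+GH).
Numerator: G_num * H_den = 4*p^2 - 13.2*p - 31.36.
Denominator: G_den * H_den + G_num * H_num = (p^3 + 5*p^2 + 8.24*p + 4.48) + (12*p - 58.8) = p^3 + 5*p^2 + 20.24*p - 54.32.
T(p) = (4*p^2 - 13.2*p - 31.36)/(p^3 + 5*p^2 + 20.24*p - 54.32)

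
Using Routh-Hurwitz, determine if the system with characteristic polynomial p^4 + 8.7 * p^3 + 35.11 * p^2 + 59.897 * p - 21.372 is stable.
Routh array:
p^4: [1, 35.11, -21.372]; p^3: [8.7, 59.897]; p^2: [28.2253, -21.372]; p^1: [66.4846]; p^0: [-21.372]
First column: [1, 8.7, 28.2253, 66.4846, -21.372]. Sign changes = 1.
No, unstable (1 RHP root(s))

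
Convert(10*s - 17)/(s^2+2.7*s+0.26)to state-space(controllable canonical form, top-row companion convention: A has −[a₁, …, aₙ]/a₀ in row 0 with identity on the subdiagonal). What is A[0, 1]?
Reachable canonical form for den = s^2 + 2.7*s + 0.26: top row of A = -[a₁,a₂,...,aₙ]/a₀, ones on the subdiagonal, zeros elsewhere.
A = [[-2.7, -0.26], [1, 0]].
A[0,1] = -0.26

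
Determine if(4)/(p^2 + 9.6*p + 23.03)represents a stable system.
Denominator: p^2 + 9.6*p + 23.03 = (p + 4.9)(p + 4.7). Poles: -4.7, -4.9. All Re(p)<0: Yes (stable)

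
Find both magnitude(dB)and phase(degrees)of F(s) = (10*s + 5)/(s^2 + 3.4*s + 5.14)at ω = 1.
Substitute s = j*1: F(j1) = 1.90595 + 0.850186j.
|F| = 20*log₁₀(sqrt(Re²+Im²)) = 6.39 dB.
∠F = atan2(Im, Re) = 24.04°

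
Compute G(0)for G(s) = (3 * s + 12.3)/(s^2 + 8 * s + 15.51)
DC gain = G(0) = num(0)/den(0) = 12.3/15.51 = 0.793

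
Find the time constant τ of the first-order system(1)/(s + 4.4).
First-order system: τ = -1/pole. Pole = -4.4. τ = -1/(-4.4) = 0.2273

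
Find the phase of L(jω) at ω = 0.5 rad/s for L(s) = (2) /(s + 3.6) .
Substitute s = j*0.5: L(j0.5) = 0.545042 - 0.0757002j.
∠L(j0.5) = atan2(Im, Re) = atan2(-0.0757002, 0.545042) = -7.91°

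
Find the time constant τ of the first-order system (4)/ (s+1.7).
First-order system: τ = -1/pole. Pole = -1.7. τ = -1/(-1.7) = 0.5882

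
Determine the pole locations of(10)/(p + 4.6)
Set denominator = 0: p + 4.6 = 0 → Poles: -4.6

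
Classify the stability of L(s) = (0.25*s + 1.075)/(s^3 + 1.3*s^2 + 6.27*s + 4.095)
Denominator: s^3 + 1.3*s^2 + 6.27*s + 4.095 = (s + 0.7)(s^2 + 0.6*s + 5.85). Poles: -0.3 + 2.4j, -0.3 - 2.4j, -0.7. Stable (all poles in LHP)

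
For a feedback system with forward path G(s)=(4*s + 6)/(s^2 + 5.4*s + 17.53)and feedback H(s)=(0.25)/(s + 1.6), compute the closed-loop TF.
Closed-loop T = G/(1+GH).
Numerator: G_num * H_den = 4*s^2 + 12.4*s + 9.6.
Denominator: G_den * H_den + G_num * H_num = (s^3 + 7*s^2 + 26.17*s + 28.048) + (s + 1.5) = s^3 + 7*s^2 + 27.17*s + 29.548.
T(s) = (4*s^2 + 12.4*s + 9.6)/(s^3 + 7*s^2 + 27.17*s + 29.548)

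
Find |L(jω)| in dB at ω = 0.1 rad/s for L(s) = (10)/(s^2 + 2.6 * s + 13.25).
Substitute s = j*0.1: L(j0.1) = 0.754996 - 0.0148262j.
|L(j0.1)| = sqrt(Re² + Im²) = 0.7551.
20*log₁₀(0.7551) = -2.44 dB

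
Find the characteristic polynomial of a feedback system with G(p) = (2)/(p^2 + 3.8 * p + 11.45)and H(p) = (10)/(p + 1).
Characteristic poly = G_den * H_den + G_num * H_num = (p^3 + 4.8*p^2 + 15.25*p + 11.45) + (20) = p^3 + 4.8*p^2 + 15.25*p + 31.45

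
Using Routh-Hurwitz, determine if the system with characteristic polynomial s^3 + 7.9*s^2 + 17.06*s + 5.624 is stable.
Routh array:
s^3: [1, 17.06]; s^2: [7.9, 5.624]; s^1: [16.3481]; s^0: [5.624]
First column: [1, 7.9, 16.3481, 5.624]. Sign changes = 0.
Yes, stable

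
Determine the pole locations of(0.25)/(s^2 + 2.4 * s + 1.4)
Set denominator = 0: s^2 + 2.4*s + 1.4 = (s + 1)(s + 1.4) = 0 → Poles: -1, -1.4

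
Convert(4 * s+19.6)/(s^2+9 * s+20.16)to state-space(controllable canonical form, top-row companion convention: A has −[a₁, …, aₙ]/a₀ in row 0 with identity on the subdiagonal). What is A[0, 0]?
Reachable canonical form for den = s^2 + 9*s + 20.16: top row of A = -[a₁,a₂,...,aₙ]/a₀, ones on the subdiagonal, zeros elsewhere.
A = [[-9, -20.16], [1, 0]].
A[0,0] = -9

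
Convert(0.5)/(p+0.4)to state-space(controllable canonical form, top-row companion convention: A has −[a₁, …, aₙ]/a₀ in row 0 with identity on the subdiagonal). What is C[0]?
Reachable canonical form: C = numerator coefficients (right-aligned, zero-padded to length n).
num = 0.5, C = [[0.5]].
C[0] = 0.5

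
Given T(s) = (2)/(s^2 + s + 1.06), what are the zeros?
Numerator is a nonzero constant (2) → Zeros: none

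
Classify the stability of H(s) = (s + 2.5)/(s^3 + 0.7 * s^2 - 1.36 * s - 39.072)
Denominator: s^3 + 0.7*s^2 - 1.36*s - 39.072 = (s - 3.3)(s^2 + 4*s + 11.84). Poles: -2 + 2.8j, -2 - 2.8j, 3.3. Unstable (1 pole(s) in RHP)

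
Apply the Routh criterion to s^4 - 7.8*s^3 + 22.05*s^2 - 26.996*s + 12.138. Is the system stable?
Routh array:
s^4: [1, 22.05, 12.138]; s^3: [-7.8, -26.996]; s^2: [18.589, 12.138]; s^1: [-21.9029]; s^0: [12.138]
First column: [1, -7.8, 18.589, -21.9029, 12.138]. Sign changes = 4.
No, unstable (4 RHP root(s))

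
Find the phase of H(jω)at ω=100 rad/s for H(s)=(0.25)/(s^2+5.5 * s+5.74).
Substitute s = j*100: H(j100) = -2.49388e-05 - 1.37242e-06j.
∠H(j100) = atan2(Im, Re) = atan2(-1.37242e-06, -2.49388e-05) = -176.85°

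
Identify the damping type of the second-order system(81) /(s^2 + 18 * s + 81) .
Standard form: ωn²/(s²+2ζωn·s+ωn²) gives ωn=9, ζ=1.
Critically damped (ζ = 1)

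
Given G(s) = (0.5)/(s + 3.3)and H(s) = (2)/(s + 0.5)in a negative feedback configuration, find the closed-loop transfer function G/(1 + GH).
Closed-loop T = G/(1+GH).
Numerator: G_num * H_den = 0.5*s + 0.25.
Denominator: G_den * H_den + G_num * H_num = (s^2 + 3.8*s + 1.65) + (1) = s^2 + 3.8*s + 2.65.
T(s) = (0.5*s + 0.25)/(s^2 + 3.8*s + 2.65)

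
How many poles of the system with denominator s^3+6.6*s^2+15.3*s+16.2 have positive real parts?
s^3 + 6.6*s^2 + 15.3*s + 16.2 = (s + 3.6)(s^2 + 3*s + 4.5). Poles: -1.5 + 1.5j, -1.5 - 1.5j, -3.6. RHP poles (Re>0): 0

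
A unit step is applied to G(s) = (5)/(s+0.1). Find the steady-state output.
FVT: lim_{t→∞} y(t) = lim_{s→0} s*Y(s) where Y(s) = G(s)/s.
= lim_{s→0} G(s) = G(0) = num(0)/den(0) = 5/0.1 = 50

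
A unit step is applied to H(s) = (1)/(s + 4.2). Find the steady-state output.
FVT: lim_{t→∞} y(t) = lim_{s→0} s*Y(s) where Y(s) = H(s)/s.
= lim_{s→0} H(s) = H(0) = num(0)/den(0) = 1/4.2 = 0.2381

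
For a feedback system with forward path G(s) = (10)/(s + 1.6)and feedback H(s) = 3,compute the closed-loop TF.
Closed-loop T = G/(1+GH).
Numerator: G_num * H_den = 10.
Denominator: G_den * H_den + G_num * H_num = (s + 1.6) + (30) = s + 31.6.
T(s) = (10)/(s + 31.6)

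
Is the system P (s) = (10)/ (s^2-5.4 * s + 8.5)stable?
Denominator: s^2 - 5.4*s + 8.5. Poles: 2.7 + 1.1j, 2.7 - 1.1j. All Re(p)<0: No (unstable)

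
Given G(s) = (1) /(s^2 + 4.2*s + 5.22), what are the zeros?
Numerator is a nonzero constant (1) → Zeros: none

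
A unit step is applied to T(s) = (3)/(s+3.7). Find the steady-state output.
FVT: lim_{t→∞} y(t) = lim_{s→0} s*Y(s) where Y(s) = T(s)/s.
= lim_{s→0} T(s) = T(0) = num(0)/den(0) = 3/3.7 = 0.8108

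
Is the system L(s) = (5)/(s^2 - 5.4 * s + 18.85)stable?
Denominator: s^2 - 5.4*s + 18.85. Poles: 2.7 + 3.4j, 2.7 - 3.4j. All Re(p)<0: No (unstable)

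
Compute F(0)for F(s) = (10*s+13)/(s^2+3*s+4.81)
DC gain = F(0) = num(0)/den(0) = 13/4.81 = 2.703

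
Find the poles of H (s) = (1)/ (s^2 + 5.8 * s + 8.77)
Set denominator = 0: s^2 + 5.8*s + 8.77 = 0 → Poles: -2.9 + 0.6j, -2.9 - 0.6j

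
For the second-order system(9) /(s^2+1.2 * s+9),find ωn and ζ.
Standard form: ωn²/(s²+2ζωn·s+ωn²).
const=9=ωn² → ωn=3, s coeff=1.2=2ζωn → ζ=0.2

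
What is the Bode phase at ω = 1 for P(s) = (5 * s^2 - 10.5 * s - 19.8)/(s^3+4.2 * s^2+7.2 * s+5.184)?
Substitute s = j*1: P(j1) = -2.27118 + 3.63954j.
∠P(j1) = atan2(Im, Re) = atan2(3.63954, -2.27118) = 121.97°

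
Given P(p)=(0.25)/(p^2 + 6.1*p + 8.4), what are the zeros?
Numerator is a nonzero constant (0.25) → Zeros: none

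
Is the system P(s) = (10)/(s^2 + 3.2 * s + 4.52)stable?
Denominator: s^2 + 3.2*s + 4.52. Poles: -1.6 + 1.4j, -1.6 - 1.4j. All Re(p)<0: Yes (stable)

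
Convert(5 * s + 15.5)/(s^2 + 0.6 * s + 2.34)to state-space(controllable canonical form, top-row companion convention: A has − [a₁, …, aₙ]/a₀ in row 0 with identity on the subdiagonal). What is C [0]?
Reachable canonical form: C = numerator coefficients (right-aligned, zero-padded to length n).
num = 5*s + 15.5, C = [[5, 15.5]].
C[0] = 5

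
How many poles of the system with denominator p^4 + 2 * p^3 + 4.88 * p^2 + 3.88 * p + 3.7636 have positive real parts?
p^4 + 2*p^3 + 4.88*p^2 + 3.88*p + 3.7636 = (p^2 + p + 1.94)(p^2 + p + 1.94). Poles: -0.5 + 1.3j, -0.5 + 1.3j, -0.5 - 1.3j, -0.5 - 1.3j. RHP poles (Re>0): 0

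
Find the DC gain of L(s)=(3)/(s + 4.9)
DC gain = L(0) = num(0)/den(0) = 3/4.9 = 0.6122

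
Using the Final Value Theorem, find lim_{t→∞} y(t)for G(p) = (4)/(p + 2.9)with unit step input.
FVT: lim_{t→∞} y(t) = lim_{p→0} p*Y(p) where Y(p) = G(p)/p.
= lim_{p→0} G(p) = G(0) = num(0)/den(0) = 4/2.9 = 1.379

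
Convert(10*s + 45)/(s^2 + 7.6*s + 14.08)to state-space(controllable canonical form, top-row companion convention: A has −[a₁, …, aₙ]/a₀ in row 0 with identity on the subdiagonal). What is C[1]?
Reachable canonical form: C = numerator coefficients (right-aligned, zero-padded to length n).
num = 10*s + 45, C = [[10, 45]].
C[1] = 45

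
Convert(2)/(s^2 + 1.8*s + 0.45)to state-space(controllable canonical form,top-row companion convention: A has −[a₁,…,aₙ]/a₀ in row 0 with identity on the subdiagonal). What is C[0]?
Reachable canonical form: C = numerator coefficients (right-aligned, zero-padded to length n).
num = 2, C = [[0, 2]].
C[0] = 0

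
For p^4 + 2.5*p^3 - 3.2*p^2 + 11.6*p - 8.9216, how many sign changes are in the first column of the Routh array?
Routh array:
p^4: [1, -3.2, -8.9216]; p^3: [2.5, 11.6]; p^2: [-7.84, -8.9216]; p^1: [8.7551]; p^0: [-8.9216]
First column: [1, 2.5, -7.84, 8.7551, -8.9216]. Sign changes = 3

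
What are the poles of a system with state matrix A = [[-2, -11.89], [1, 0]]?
Eigenvalues solve det(λI - A) = 0.
Characteristic polynomial: λ^2 + 2*λ + 11.89 = 0.
Roots: -1 + 3.3j, -1 - 3.3j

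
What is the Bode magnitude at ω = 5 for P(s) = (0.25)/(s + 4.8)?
Substitute s = j*5: P(j5) = 0.0249792 - 0.02602j.
|P(j5)| = sqrt(Re² + Im²) = 0.03607.
20*log₁₀(0.03607) = -28.86 dB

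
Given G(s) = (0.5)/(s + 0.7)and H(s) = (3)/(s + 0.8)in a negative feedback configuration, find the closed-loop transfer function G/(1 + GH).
Closed-loop T = G/(1+GH).
Numerator: G_num * H_den = 0.5*s + 0.4.
Denominator: G_den * H_den + G_num * H_num = (s^2 + 1.5*s + 0.56) + (1.5) = s^2 + 1.5*s + 2.06.
T(s) = (0.5*s + 0.4)/(s^2 + 1.5*s + 2.06)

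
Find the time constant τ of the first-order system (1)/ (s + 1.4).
First-order system: τ = -1/pole. Pole = -1.4. τ = -1/(-1.4) = 0.7143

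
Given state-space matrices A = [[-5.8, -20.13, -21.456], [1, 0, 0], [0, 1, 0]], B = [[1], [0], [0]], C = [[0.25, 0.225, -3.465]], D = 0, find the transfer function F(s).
F(s) = C(sI - A)⁻¹B + D.
Characteristic polynomial det(sI - A) = s^3 + 5.8*s^2 + 20.13*s + 21.456.
Numerator from C·adj(sI-A)·B + D·det(sI-A) = 0.25*s^2 + 0.225*s - 3.465.
F(s) = (0.25*s^2 + 0.225*s - 3.465)/(s^3 + 5.8*s^2 + 20.13*s + 21.456)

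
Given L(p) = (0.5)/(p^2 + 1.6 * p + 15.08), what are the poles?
Set denominator = 0: p^2 + 1.6*p + 15.08 = 0 → Poles: -0.8 + 3.8j, -0.8 - 3.8j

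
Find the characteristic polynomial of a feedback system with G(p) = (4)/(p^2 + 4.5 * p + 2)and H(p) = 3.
Characteristic poly = G_den * H_den + G_num * H_num = (p^2 + 4.5*p + 2) + (12) = p^2 + 4.5*p + 14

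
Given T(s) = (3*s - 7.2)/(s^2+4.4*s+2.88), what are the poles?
Set denominator = 0: s^2 + 4.4*s + 2.88 = (s + 0.8)(s + 3.6) = 0 → Poles: -0.8, -3.6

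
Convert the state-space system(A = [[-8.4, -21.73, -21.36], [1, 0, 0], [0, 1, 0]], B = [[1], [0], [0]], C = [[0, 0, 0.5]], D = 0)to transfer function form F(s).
F(s) = C(sI - A)⁻¹B + D.
Characteristic polynomial det(sI - A) = s^3 + 8.4*s^2 + 21.73*s + 21.36.
Numerator from C·adj(sI-A)·B + D·det(sI-A) = 0.5.
F(s) = (0.5)/(s^3 + 8.4*s^2 + 21.73*s + 21.36)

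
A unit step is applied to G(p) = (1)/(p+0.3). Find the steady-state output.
FVT: lim_{t→∞} y(t) = lim_{p→0} p*Y(p) where Y(p) = G(p)/p.
= lim_{p→0} G(p) = G(0) = num(0)/den(0) = 1/0.3 = 3.333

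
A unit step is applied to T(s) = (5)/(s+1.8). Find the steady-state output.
FVT: lim_{t→∞} y(t) = lim_{s→0} s*Y(s) where Y(s) = T(s)/s.
= lim_{s→0} T(s) = T(0) = num(0)/den(0) = 5/1.8 = 2.778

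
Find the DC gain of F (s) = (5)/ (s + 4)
DC gain = F(0) = num(0)/den(0) = 5/4 = 1.25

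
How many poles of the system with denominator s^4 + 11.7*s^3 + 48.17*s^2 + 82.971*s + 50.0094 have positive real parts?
s^4 + 11.7*s^3 + 48.17*s^2 + 82.971*s + 50.0094 = (s + 2.7)(s + 2.7)(s + 4.9)(s + 1.4). Poles: -1.4, -2.7, -2.7, -4.9. RHP poles (Re>0): 0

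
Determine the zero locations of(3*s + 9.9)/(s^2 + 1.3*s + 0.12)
Set numerator = 0: 3*s + 9.9 = 0 → Zeros: -3.3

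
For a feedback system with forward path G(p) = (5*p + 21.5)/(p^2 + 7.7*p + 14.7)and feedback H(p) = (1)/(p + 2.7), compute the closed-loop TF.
Closed-loop T = G/(1+GH).
Numerator: G_num * H_den = 5*p^2 + 35*p + 58.05.
Denominator: G_den * H_den + G_num * H_num = (p^3 + 10.4*p^2 + 35.49*p + 39.69) + (5*p + 21.5) = p^3 + 10.4*p^2 + 40.49*p + 61.19.
T(p) = (5*p^2 + 35*p + 58.05)/(p^3 + 10.4*p^2 + 40.49*p + 61.19)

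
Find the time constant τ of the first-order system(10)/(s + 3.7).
First-order system: τ = -1/pole. Pole = -3.7. τ = -1/(-3.7) = 0.2703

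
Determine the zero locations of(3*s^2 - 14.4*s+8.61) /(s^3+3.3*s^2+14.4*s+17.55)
Set numerator = 0: 3*s^2 - 14.4*s + 8.61 = 3*(s - 4.1)(s - 0.7) = 0 → Zeros: 0.7, 4.1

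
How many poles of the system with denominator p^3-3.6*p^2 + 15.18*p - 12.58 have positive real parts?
p^3 - 3.6*p^2 + 15.18*p - 12.58 = (p - 1)(p^2 - 2.6*p + 12.58). Poles: 1, 1.3 + 3.3j, 1.3 - 3.3j. RHP poles (Re>0): 3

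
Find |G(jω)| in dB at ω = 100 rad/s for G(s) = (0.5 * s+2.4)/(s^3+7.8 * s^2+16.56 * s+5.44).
Substitute s = j*100: G(j100) = -4.99658e-05 - 1.49954e-06j.
|G(j100)| = sqrt(Re² + Im²) = 4.999e-05.
20*log₁₀(4.999e-05) = -86.02 dB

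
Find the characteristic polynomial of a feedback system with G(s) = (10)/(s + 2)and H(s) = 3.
Characteristic poly = G_den * H_den + G_num * H_num = (s + 2) + (30) = s + 32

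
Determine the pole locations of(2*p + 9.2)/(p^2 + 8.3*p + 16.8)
Set denominator = 0: p^2 + 8.3*p + 16.8 = (p + 3.5)(p + 4.8) = 0 → Poles: -3.5, -4.8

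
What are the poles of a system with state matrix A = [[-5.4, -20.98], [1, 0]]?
Eigenvalues solve det(λI - A) = 0.
Characteristic polynomial: λ^2 + 5.4*λ + 20.98 = 0.
Roots: -2.7 + 3.7j, -2.7 - 3.7j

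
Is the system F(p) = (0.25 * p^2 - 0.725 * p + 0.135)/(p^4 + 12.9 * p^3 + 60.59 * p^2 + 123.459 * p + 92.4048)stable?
Denominator: p^4 + 12.9*p^3 + 60.59*p^2 + 123.459*p + 92.4048 = (p + 2.7)(p + 2.3)(p + 3.1)(p + 4.8). Poles: -2.3, -2.7, -3.1, -4.8. All Re(p)<0: Yes (stable)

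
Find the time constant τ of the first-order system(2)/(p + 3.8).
First-order system: τ = -1/pole. Pole = -3.8. τ = -1/(-3.8) = 0.2632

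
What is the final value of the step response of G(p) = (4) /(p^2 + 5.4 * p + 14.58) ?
FVT: lim_{t→∞} y(t) = lim_{p→0} p*Y(p) where Y(p) = G(p)/p.
= lim_{p→0} G(p) = G(0) = num(0)/den(0) = 4/14.58 = 0.2743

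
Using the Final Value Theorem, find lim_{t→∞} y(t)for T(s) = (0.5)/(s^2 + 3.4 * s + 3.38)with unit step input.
FVT: lim_{t→∞} y(t) = lim_{s→0} s*Y(s) where Y(s) = T(s)/s.
= lim_{s→0} T(s) = T(0) = num(0)/den(0) = 0.5/3.38 = 0.1479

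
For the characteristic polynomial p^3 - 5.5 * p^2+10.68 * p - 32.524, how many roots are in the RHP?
p^3 - 5.5*p^2 + 10.68*p - 32.524 = (p - 4.7)(p^2 - 0.8*p + 6.92). Poles: 0.4 + 2.6j, 0.4 - 2.6j, 4.7. RHP poles (Re>0): 3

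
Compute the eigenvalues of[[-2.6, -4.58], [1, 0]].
Eigenvalues solve det(λI - A) = 0.
Characteristic polynomial: λ^2 + 2.6*λ + 4.58 = 0.
Roots: -1.3 + 1.7j, -1.3 - 1.7j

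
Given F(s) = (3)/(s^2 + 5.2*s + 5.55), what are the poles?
Set denominator = 0: s^2 + 5.2*s + 5.55 = (s + 1.5)(s + 3.7) = 0 → Poles: -1.5, -3.7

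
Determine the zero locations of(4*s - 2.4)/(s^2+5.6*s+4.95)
Set numerator = 0: 4*s - 2.4 = 0 → Zeros: 0.6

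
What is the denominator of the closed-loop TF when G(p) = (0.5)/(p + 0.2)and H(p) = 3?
Characteristic poly = G_den * H_den + G_num * H_num = (p + 0.2) + (1.5) = p + 1.7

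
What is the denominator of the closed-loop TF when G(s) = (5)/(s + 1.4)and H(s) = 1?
Characteristic poly = G_den * H_den + G_num * H_num = (s + 1.4) + (5) = s + 6.4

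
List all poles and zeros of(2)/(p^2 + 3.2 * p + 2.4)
Set denominator = 0: p^2 + 3.2*p + 2.4 = (p + 1.2)(p + 2) = 0 → Poles: -1.2, -2
Numerator is a nonzero constant (2) → Zeros: none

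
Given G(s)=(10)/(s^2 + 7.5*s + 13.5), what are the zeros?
Numerator is a nonzero constant (10) → Zeros: none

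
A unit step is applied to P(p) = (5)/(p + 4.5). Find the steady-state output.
FVT: lim_{t→∞} y(t) = lim_{p→0} p*Y(p) where Y(p) = P(p)/p.
= lim_{p→0} P(p) = P(0) = num(0)/den(0) = 5/4.5 = 1.111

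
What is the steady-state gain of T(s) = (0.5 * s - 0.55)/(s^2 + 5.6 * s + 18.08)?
DC gain = T(0) = num(0)/den(0) = -0.55/18.08 = -0.03042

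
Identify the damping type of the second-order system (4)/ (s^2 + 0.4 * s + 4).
Standard form: ωn²/(s²+2ζωn·s+ωn²) gives ωn=2, ζ=0.1.
Underdamped (ζ = 0.1 < 1)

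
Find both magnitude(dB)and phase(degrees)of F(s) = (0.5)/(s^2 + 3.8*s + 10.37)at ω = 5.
Substitute s = j*5: F(j5) = -0.0127209 - 0.0165207j.
|F| = 20*log₁₀(sqrt(Re²+Im²)) = -33.62 dB.
∠F = atan2(Im, Re) = -127.60°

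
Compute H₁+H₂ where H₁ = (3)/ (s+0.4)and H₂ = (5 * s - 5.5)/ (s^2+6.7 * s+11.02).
Parallel: H = H₁ + H₂ = (n₁·d₂ + n₂·d₁)/(d₁·d₂).
n₁·d₂ = 3*s^2 + 20.1*s + 33.06. n₂·d₁ = 5*s^2 - 3.5*s - 2.2. Sum = 8*s^2 + 16.6*s + 30.86. d₁·d₂ = s^3 + 7.1*s^2 + 13.7*s + 4.408.
H(s) = (8*s^2 + 16.6*s + 30.86)/(s^3 + 7.1*s^2 + 13.7*s + 4.408)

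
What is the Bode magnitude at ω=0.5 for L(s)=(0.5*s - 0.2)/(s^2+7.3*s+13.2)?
Substitute s = j*0.5: L(j0.5) = -0.00926668 + 0.0219169j.
|L(j0.5)| = sqrt(Re² + Im²) = 0.0238.
20*log₁₀(0.0238) = -32.47 dB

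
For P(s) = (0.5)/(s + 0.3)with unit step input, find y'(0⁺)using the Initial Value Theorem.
IVT: y'(0⁺) = lim_{s→∞} s²·Y(s) = lim_{s→∞} s·P(s).
deg(num) = 0, deg(den) = 1, relative degree = 1, so s·P(s) → (leading num)/(leading den) = 0.5/1 = 0.5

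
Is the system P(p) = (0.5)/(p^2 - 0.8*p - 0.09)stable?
Denominator: p^2 - 0.8*p - 0.09 = (p - 0.9)(p + 0.1). Poles: -0.1, 0.9. All Re(p)<0: No (unstable)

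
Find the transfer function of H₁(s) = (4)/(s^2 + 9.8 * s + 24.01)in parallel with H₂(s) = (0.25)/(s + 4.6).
Parallel: H = H₁ + H₂ = (n₁·d₂ + n₂·d₁)/(d₁·d₂).
n₁·d₂ = 4*s + 18.4. n₂·d₁ = 0.25*s^2 + 2.45*s + 6.0025. Sum = 0.25*s^2 + 6.45*s + 24.4025. d₁·d₂ = s^3 + 14.4*s^2 + 69.09*s + 110.446.
H(s) = (0.25*s^2 + 6.45*s + 24.4025)/(s^3 + 14.4*s^2 + 69.09*s + 110.446)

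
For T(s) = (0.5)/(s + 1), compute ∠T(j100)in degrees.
Substitute s = j*100: T(j100) = 4.9995e-05 - 0.0049995j.
∠T(j100) = atan2(Im, Re) = atan2(-0.0049995, 4.9995e-05) = -89.43°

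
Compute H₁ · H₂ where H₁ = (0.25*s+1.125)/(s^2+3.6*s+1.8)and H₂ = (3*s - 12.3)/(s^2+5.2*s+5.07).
Series: H = H₁ · H₂ = (n₁·n₂)/(d₁·d₂).
Num: n₁·n₂ = 0.75*s^2 + 0.3*s - 13.8375. Den: d₁·d₂ = s^4 + 8.8*s^3 + 25.59*s^2 + 27.612*s + 9.126.
H(s) = (0.75*s^2 + 0.3*s - 13.8375)/(s^4 + 8.8*s^3 + 25.59*s^2 + 27.612*s + 9.126)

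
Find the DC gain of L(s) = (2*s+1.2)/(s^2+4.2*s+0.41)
DC gain = L(0) = num(0)/den(0) = 1.2/0.41 = 2.927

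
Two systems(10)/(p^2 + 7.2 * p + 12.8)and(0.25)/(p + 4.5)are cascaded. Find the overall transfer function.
Series: H = H₁ · H₂ = (n₁·n₂)/(d₁·d₂).
Num: n₁·n₂ = 2.5. Den: d₁·d₂ = p^3 + 11.7*p^2 + 45.2*p + 57.6.
H(p) = (2.5)/(p^3 + 11.7*p^2 + 45.2*p + 57.6)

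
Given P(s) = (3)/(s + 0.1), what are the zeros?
Numerator is a nonzero constant (3) → Zeros: none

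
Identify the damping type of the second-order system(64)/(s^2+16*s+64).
Standard form: ωn²/(s²+2ζωn·s+ωn²) gives ωn=8, ζ=1.
Critically damped (ζ = 1)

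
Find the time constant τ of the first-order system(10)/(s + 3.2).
First-order system: τ = -1/pole. Pole = -3.2. τ = -1/(-3.2) = 0.3125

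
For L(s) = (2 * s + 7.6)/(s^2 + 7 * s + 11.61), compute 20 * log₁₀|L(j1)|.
Substitute s = j*1: L(j1) = 0.58572 - 0.19793j.
|L(j1)| = sqrt(Re² + Im²) = 0.6183.
20*log₁₀(0.6183) = -4.18 dB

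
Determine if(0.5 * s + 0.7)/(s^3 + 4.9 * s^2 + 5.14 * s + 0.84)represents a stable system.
Denominator: s^3 + 4.9*s^2 + 5.14*s + 0.84 = (s + 3.5)(s + 0.2)(s + 1.2). Poles: -0.2, -1.2, -3.5. All Re(p)<0: Yes (stable)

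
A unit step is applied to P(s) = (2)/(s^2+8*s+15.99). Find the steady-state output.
FVT: lim_{t→∞} y(t) = lim_{s→0} s*Y(s) where Y(s) = P(s)/s.
= lim_{s→0} P(s) = P(0) = num(0)/den(0) = 2/15.99 = 0.1251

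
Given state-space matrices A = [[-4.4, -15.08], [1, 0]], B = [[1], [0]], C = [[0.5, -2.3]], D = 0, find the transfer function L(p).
L(p) = C(pI - A)⁻¹B + D.
Characteristic polynomial det(pI - A) = p^2 + 4.4*p + 15.08.
Numerator from C·adj(pI-A)·B + D·det(pI-A) = 0.5*p - 2.3.
L(p) = (0.5*p - 2.3)/(p^2 + 4.4*p + 15.08)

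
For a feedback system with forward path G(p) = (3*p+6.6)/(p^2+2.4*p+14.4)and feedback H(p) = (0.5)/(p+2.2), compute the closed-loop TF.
Closed-loop T = G/(1+GH).
Numerator: G_num * H_den = 3*p^2 + 13.2*p + 14.52.
Denominator: G_den * H_den + G_num * H_num = (p^3 + 4.6*p^2 + 19.68*p + 31.68) + (1.5*p + 3.3) = p^3 + 4.6*p^2 + 21.18*p + 34.98.
T(p) = (3*p^2 + 13.2*p + 14.52)/(p^3 + 4.6*p^2 + 21.18*p + 34.98)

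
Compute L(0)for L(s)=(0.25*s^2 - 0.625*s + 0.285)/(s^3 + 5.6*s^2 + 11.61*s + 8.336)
DC gain = L(0) = num(0)/den(0) = 0.285/8.336 = 0.03419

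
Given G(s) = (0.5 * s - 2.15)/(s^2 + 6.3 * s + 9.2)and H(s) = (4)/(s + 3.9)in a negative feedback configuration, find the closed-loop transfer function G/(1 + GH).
Closed-loop T = G/(1+GH).
Numerator: G_num * H_den = 0.5*s^2 - 0.2*s - 8.385.
Denominator: G_den * H_den + G_num * H_num = (s^3 + 10.2*s^2 + 33.77*s + 35.88) + (2*s - 8.6) = s^3 + 10.2*s^2 + 35.77*s + 27.28.
T(s) = (0.5*s^2 - 0.2*s - 8.385)/(s^3 + 10.2*s^2 + 35.77*s + 27.28)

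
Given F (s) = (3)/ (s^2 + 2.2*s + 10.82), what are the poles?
Set denominator = 0: s^2 + 2.2*s + 10.82 = 0 → Poles: -1.1 + 3.1j, -1.1 - 3.1j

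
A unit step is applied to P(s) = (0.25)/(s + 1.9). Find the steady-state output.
FVT: lim_{t→∞} y(t) = lim_{s→0} s*Y(s) where Y(s) = P(s)/s.
= lim_{s→0} P(s) = P(0) = num(0)/den(0) = 0.25/1.9 = 0.1316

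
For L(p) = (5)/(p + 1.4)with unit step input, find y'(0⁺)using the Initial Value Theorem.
IVT: y'(0⁺) = lim_{p→∞} p²·Y(p) = lim_{p→∞} p·L(p).
deg(num) = 0, deg(den) = 1, relative degree = 1, so p·L(p) → (leading num)/(leading den) = 5/1 = 5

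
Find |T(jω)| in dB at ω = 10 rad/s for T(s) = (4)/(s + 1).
Substitute s = j*10: T(j10) = 0.039604 - 0.39604j.
|T(j10)| = sqrt(Re² + Im²) = 0.398.
20*log₁₀(0.398) = -8.00 dB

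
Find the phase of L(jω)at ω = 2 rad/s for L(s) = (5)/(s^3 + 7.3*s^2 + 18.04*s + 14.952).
Substitute s = j*2: L(j2) = -0.0718513 - 0.141605j.
∠L(j2) = atan2(Im, Re) = atan2(-0.141605, -0.0718513) = -116.90°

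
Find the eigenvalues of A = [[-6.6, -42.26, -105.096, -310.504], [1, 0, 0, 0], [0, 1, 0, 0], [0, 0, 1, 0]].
Eigenvalues solve det(λI - A) = 0.
Characteristic polynomial: λ^4 + 6.6*λ^3 + 42.26*λ^2 + 105.096*λ + 310.504 = 0.
Factor: (λ^2 + 5.4*λ + 20.98)(λ^2 + 1.2*λ + 14.8) = 0.
Roots: -0.6 + 3.8j, -0.6 - 3.8j, -2.7 + 3.7j, -2.7 - 3.7j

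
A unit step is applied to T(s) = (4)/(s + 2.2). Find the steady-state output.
FVT: lim_{t→∞} y(t) = lim_{s→0} s*Y(s) where Y(s) = T(s)/s.
= lim_{s→0} T(s) = T(0) = num(0)/den(0) = 4/2.2 = 1.818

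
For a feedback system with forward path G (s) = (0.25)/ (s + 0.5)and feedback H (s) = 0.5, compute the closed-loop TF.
Closed-loop T = G/(1+GH).
Numerator: G_num * H_den = 0.25.
Denominator: G_den * H_den + G_num * H_num = (s + 0.5) + (0.125) = s + 0.625.
T(s) = (0.25)/(s + 0.625)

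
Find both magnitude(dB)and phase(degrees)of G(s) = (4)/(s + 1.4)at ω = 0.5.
Substitute s = j*0.5: G(j0.5) = 2.53394 - 0.904977j.
|G| = 20*log₁₀(sqrt(Re²+Im²)) = 8.60 dB.
∠G = atan2(Im, Re) = -19.65°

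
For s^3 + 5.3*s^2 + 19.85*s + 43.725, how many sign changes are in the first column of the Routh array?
Routh array:
s^3: [1, 19.85]; s^2: [5.3, 43.725]; s^1: [11.6]; s^0: [43.725]
First column: [1, 5.3, 11.6, 43.725]. Sign changes = 0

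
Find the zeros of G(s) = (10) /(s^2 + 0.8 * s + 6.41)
Numerator is a nonzero constant (10) → Zeros: none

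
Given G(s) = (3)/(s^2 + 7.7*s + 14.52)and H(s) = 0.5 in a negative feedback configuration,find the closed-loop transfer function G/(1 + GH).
Closed-loop T = G/(1+GH).
Numerator: G_num * H_den = 3.
Denominator: G_den * H_den + G_num * H_num = (s^2 + 7.7*s + 14.52) + (1.5) = s^2 + 7.7*s + 16.02.
T(s) = (3)/(s^2 + 7.7*s + 16.02)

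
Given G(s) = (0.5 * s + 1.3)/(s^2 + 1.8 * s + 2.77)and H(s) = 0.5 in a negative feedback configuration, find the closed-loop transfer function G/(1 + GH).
Closed-loop T = G/(1+GH).
Numerator: G_num * H_den = 0.5*s + 1.3.
Denominator: G_den * H_den + G_num * H_num = (s^2 + 1.8*s + 2.77) + (0.25*s + 0.65) = s^2 + 2.05*s + 3.42.
T(s) = (0.5*s + 1.3)/(s^2 + 2.05*s + 3.42)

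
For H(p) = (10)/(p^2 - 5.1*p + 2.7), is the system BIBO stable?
Denominator: p^2 - 5.1*p + 2.7 = (p - 0.6)(p - 4.5). Poles: 0.6, 4.5. All Re(p)<0: No (unstable)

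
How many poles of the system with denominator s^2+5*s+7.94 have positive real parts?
Poles: -2.5 + 1.3j, -2.5 - 1.3j. RHP poles (Re>0): 0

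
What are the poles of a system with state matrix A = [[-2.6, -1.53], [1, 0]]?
Eigenvalues solve det(λI - A) = 0.
Characteristic polynomial: λ^2 + 2.6*λ + 1.53 = 0.
Factor: (λ + 1.7)(λ + 0.9) = 0.
Roots: -0.9, -1.7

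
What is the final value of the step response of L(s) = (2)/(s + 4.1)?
FVT: lim_{t→∞} y(t) = lim_{s→0} s*Y(s) where Y(s) = L(s)/s.
= lim_{s→0} L(s) = L(0) = num(0)/den(0) = 2/4.1 = 0.4878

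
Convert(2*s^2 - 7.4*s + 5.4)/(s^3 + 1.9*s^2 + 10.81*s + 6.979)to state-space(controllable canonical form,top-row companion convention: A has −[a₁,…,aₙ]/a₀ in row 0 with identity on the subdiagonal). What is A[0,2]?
Reachable canonical form for den = s^3 + 1.9*s^2 + 10.81*s + 6.979: top row of A = -[a₁,a₂,...,aₙ]/a₀, ones on the subdiagonal, zeros elsewhere.
A = [[-1.9, -10.81, -6.979], [1, 0, 0], [0, 1, 0]].
A[0,2] = -6.979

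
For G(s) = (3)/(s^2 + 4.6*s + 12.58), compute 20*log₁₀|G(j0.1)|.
Substitute s = j*0.1: G(j0.1) = 0.238344 - 0.00872223j.
|G(j0.1)| = sqrt(Re² + Im²) = 0.2385.
20*log₁₀(0.2385) = -12.45 dB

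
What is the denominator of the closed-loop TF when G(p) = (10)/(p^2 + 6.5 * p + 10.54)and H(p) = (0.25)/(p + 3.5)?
Characteristic poly = G_den * H_den + G_num * H_num = (p^3 + 10*p^2 + 33.29*p + 36.89) + (2.5) = p^3 + 10*p^2 + 33.29*p + 39.39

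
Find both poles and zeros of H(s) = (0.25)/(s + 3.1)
Set denominator = 0: s + 3.1 = 0 → Poles: -3.1
Numerator is a nonzero constant (0.25) → Zeros: none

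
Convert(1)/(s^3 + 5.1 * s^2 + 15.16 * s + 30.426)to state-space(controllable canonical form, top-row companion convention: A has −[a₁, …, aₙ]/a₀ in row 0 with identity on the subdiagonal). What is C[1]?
Reachable canonical form: C = numerator coefficients (right-aligned, zero-padded to length n).
num = 1, C = [[0, 0, 1]].
C[1] = 0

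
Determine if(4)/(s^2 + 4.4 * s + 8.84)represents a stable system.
Denominator: s^2 + 4.4*s + 8.84. Poles: -2.2 + 2j, -2.2 - 2j. All Re(p)<0: Yes (stable)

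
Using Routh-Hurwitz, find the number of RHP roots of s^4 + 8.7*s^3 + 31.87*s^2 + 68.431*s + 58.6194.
Routh array:
s^4: [1, 31.87, 58.6194]; s^3: [8.7, 68.431]; s^2: [24.0044, 58.6194]; s^1: [47.1853]; s^0: [58.6194]
First column: [1, 8.7, 24.0044, 47.1853, 58.6194]. Sign changes = RHP roots = 0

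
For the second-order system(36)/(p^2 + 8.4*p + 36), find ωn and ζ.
Standard form: ωn²/(p²+2ζωn·p+ωn²).
const=36=ωn² → ωn=6, p coeff=8.4=2ζωn → ζ=0.7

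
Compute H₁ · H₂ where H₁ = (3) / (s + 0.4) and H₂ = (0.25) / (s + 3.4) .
Series: H = H₁ · H₂ = (n₁·n₂)/(d₁·d₂).
Num: n₁·n₂ = 0.75. Den: d₁·d₂ = s^2 + 3.8*s + 1.36.
H(s) = (0.75)/(s^2 + 3.8*s + 1.36)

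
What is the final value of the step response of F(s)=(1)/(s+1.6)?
FVT: lim_{t→∞} y(t) = lim_{s→0} s*Y(s) where Y(s) = F(s)/s.
= lim_{s→0} F(s) = F(0) = num(0)/den(0) = 1/1.6 = 0.625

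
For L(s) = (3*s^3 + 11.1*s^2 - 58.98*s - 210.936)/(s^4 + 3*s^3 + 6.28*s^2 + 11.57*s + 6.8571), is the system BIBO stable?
Denominator: s^4 + 3*s^3 + 6.28*s^2 + 11.57*s + 6.8571 = (s + 1.9)(s + 0.9)(s^2 + 0.2*s + 4.01). Poles: -0.1 + 2j, -0.1 - 2j, -0.9, -1.9. All Re(p)<0: Yes (stable)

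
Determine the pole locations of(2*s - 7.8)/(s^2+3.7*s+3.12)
Set denominator = 0: s^2 + 3.7*s + 3.12 = (s + 1.3)(s + 2.4) = 0 → Poles: -1.3, -2.4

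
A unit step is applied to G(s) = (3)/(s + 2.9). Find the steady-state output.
FVT: lim_{t→∞} y(t) = lim_{s→0} s*Y(s) where Y(s) = G(s)/s.
= lim_{s→0} G(s) = G(0) = num(0)/den(0) = 3/2.9 = 1.034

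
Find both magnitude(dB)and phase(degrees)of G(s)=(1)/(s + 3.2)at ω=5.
Substitute s = j*5: G(j5) = 0.0908059 - 0.141884j.
|G| = 20*log₁₀(sqrt(Re²+Im²)) = -15.47 dB.
∠G = atan2(Im, Re) = -57.38°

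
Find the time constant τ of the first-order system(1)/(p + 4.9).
First-order system: τ = -1/pole. Pole = -4.9. τ = -1/(-4.9) = 0.2041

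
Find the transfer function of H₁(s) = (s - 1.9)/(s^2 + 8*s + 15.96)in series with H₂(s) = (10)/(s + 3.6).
Series: H = H₁ · H₂ = (n₁·n₂)/(d₁·d₂).
Num: n₁·n₂ = 10*s - 19. Den: d₁·d₂ = s^3 + 11.6*s^2 + 44.76*s + 57.456.
H(s) = (10*s - 19)/(s^3 + 11.6*s^2 + 44.76*s + 57.456)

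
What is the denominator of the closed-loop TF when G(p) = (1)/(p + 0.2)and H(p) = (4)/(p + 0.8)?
Characteristic poly = G_den * H_den + G_num * H_num = (p^2 + p + 0.16) + (4) = p^2 + p + 4.16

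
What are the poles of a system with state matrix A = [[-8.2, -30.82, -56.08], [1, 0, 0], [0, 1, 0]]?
Eigenvalues solve det(λI - A) = 0.
Characteristic polynomial: λ^3 + 8.2*λ^2 + 30.82*λ + 56.08 = 0.
Factor: (λ + 4)(λ^2 + 4.2*λ + 14.02) = 0.
Roots: -2.1 + 3.1j, -2.1 - 3.1j, -4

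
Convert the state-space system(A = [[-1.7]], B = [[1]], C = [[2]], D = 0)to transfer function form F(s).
F(s) = C(sI - A)⁻¹B + D.
Characteristic polynomial det(sI - A) = s + 1.7.
Numerator from C·adj(sI-A)·B + D·det(sI-A) = 2.
F(s) = (2)/(s + 1.7)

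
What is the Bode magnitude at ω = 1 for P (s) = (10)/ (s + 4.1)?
Substitute s = j*1: P(j1) = 2.30208 - 0.561482j.
|P(j1)| = sqrt(Re² + Im²) = 2.37.
20*log₁₀(2.37) = 7.49 dB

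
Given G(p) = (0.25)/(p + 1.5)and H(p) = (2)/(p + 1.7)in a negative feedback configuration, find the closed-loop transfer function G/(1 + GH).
Closed-loop T = G/(1+GH).
Numerator: G_num * H_den = 0.25*p + 0.425.
Denominator: G_den * H_den + G_num * H_num = (p^2 + 3.2*p + 2.55) + (0.5) = p^2 + 3.2*p + 3.05.
T(p) = (0.25*p + 0.425)/(p^2 + 3.2*p + 3.05)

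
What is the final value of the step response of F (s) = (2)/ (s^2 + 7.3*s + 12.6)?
FVT: lim_{t→∞} y(t) = lim_{s→0} s*Y(s) where Y(s) = F(s)/s.
= lim_{s→0} F(s) = F(0) = num(0)/den(0) = 2/12.6 = 0.1587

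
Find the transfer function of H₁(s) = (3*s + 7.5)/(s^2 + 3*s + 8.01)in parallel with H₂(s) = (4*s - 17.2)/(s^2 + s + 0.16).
Parallel: H = H₁ + H₂ = (n₁·d₂ + n₂·d₁)/(d₁·d₂).
n₁·d₂ = 3*s^3 + 10.5*s^2 + 7.98*s + 1.2. n₂·d₁ = 4*s^3 - 5.2*s^2 - 19.56*s - 137.772. Sum = 7*s^3 + 5.3*s^2 - 11.58*s - 136.572. d₁·d₂ = s^4 + 4*s^3 + 11.17*s^2 + 8.49*s + 1.2816.
H(s) = (7*s^3 + 5.3*s^2 - 11.58*s - 136.572)/(s^4 + 4*s^3 + 11.17*s^2 + 8.49*s + 1.2816)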